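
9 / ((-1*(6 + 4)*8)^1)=-9 / 80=-0.11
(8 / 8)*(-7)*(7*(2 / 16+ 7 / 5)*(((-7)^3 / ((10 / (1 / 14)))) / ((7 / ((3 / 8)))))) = 62769 / 6400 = 9.81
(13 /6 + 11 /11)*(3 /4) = 19 /8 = 2.38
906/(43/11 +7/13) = 21593/106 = 203.71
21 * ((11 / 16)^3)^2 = 37202781 / 16777216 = 2.22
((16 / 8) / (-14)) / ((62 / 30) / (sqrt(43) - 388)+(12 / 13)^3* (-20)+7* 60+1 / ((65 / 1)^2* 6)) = -508281047758748550 / 1438358710643805142451 - 17265124500* sqrt(43) / 1438358710643805142451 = -0.00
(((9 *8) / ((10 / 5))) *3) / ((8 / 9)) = 243 / 2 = 121.50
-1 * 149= -149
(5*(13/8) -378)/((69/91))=-269269/552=-487.81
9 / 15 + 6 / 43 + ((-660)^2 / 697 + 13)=95712938 / 149855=638.70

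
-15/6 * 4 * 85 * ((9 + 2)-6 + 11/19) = -90100/19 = -4742.11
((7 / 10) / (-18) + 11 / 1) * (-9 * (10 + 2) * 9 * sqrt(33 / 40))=-53271 * sqrt(330) / 100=-9677.16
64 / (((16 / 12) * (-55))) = -48 / 55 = -0.87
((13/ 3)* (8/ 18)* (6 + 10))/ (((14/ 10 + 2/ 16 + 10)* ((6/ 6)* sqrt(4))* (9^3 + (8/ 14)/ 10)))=582400/ 317610099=0.00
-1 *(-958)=958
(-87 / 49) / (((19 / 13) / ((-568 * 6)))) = 3854448 / 931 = 4140.12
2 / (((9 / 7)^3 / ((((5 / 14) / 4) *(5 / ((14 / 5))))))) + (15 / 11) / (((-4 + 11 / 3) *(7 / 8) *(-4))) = 592255 / 449064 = 1.32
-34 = -34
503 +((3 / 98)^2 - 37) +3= 4504285 / 9604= 469.00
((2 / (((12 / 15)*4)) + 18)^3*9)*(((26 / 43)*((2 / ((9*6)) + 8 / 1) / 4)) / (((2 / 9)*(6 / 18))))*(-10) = -419927585805 / 44032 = -9536872.86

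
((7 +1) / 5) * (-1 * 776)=-6208 / 5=-1241.60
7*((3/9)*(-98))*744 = -170128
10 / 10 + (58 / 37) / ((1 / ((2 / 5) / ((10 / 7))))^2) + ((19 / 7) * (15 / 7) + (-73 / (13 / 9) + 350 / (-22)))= -9642543606 / 162036875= -59.51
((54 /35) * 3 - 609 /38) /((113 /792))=-6002964 /75145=-79.89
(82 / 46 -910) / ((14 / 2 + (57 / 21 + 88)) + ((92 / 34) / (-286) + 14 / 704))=-11374979616 / 1223954315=-9.29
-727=-727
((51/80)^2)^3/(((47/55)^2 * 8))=2129150823921/185304350720000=0.01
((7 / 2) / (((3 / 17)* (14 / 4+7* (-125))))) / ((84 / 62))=-527 / 31374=-0.02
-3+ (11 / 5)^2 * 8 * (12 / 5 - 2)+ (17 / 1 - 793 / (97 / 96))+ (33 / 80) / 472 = -69164594791 / 91568000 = -755.34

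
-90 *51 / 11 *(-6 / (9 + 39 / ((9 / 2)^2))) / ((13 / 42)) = 6246072 / 8437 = 740.32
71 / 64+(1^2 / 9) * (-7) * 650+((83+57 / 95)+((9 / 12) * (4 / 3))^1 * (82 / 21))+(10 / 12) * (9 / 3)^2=-8254339 / 20160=-409.44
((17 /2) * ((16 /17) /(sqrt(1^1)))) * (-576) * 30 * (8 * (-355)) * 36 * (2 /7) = 28267315200 /7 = 4038187885.71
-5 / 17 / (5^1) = -1 / 17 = -0.06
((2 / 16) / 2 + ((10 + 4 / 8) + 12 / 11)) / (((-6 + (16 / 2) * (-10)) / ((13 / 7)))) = -3809 / 15136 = -0.25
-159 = -159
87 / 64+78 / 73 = 11343 / 4672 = 2.43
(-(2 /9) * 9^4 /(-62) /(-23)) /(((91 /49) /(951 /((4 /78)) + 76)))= -190040823 /18538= -10251.42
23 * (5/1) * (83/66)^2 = 792235/4356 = 181.87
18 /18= 1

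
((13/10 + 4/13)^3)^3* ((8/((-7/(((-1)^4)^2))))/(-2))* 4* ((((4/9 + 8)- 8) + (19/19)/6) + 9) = 131632363157333105943997/83510432562375000000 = 1576.24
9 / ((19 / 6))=54 / 19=2.84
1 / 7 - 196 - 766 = -6733 / 7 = -961.86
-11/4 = -2.75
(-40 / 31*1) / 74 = -20 / 1147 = -0.02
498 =498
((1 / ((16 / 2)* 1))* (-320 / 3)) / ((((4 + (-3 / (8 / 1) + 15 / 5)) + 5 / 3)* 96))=-10 / 597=-0.02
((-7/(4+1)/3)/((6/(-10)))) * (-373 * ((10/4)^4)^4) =-675467567.31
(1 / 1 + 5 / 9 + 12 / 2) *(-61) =-4148 / 9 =-460.89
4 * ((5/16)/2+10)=325/8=40.62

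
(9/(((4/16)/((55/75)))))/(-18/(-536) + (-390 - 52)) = -35376/592235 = -0.06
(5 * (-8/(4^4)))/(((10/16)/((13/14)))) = -0.23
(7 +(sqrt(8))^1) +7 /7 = 2 * sqrt(2) +8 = 10.83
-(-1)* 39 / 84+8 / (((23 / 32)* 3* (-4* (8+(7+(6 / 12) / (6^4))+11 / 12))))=10787555 / 26569508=0.41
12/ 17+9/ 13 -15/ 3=-796/ 221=-3.60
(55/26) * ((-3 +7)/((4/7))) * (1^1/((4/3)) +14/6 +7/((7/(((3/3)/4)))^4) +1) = 59160805/978432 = 60.46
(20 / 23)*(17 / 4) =85 / 23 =3.70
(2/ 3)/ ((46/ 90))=30/ 23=1.30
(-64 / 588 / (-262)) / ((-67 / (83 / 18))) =-332 / 11611971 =-0.00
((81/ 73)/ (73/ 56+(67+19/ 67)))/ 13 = 303912/ 244214711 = 0.00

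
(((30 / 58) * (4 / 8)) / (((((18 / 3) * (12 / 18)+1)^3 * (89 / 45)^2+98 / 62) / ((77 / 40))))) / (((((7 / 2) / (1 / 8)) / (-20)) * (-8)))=414315 / 4572159488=0.00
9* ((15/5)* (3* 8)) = 648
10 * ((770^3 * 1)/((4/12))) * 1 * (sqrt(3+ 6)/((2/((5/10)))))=10271992500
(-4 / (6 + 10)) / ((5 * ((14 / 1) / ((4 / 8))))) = -1 / 560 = -0.00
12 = 12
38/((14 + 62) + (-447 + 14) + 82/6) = -57/515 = -0.11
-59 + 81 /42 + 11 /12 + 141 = 7127 /84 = 84.85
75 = 75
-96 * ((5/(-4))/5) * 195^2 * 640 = 584064000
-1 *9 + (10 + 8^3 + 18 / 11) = 5661 / 11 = 514.64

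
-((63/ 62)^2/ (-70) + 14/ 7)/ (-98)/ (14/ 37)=2823581/ 52739680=0.05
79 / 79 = 1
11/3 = 3.67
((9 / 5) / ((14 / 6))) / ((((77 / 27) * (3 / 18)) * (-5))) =-4374 / 13475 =-0.32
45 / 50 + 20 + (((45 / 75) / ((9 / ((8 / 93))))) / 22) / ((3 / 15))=641461 / 30690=20.90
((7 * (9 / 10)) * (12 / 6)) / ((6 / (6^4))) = 2721.60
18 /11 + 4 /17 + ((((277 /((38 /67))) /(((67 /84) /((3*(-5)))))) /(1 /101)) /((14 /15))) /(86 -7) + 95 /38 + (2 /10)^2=-176507926501 /14034350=-12576.85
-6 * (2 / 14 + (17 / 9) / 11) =-1.89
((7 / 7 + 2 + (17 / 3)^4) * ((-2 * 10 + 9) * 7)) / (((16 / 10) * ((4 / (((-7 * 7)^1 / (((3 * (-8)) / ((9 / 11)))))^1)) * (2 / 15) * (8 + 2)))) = -35913815 / 2304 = -15587.59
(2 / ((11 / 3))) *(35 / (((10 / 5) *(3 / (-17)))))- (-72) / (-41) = -25187 / 451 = -55.85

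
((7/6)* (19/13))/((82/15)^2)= 9975/174824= 0.06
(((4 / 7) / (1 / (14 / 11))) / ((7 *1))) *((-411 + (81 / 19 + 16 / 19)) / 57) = -61696 / 83391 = -0.74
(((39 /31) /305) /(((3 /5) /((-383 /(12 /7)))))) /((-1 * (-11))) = -34853 /249612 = -0.14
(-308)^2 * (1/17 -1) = -1517824/17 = -89283.76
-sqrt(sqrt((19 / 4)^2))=-sqrt(19) / 2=-2.18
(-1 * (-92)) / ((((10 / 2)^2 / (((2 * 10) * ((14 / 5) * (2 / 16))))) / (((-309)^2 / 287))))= 8784252 / 1025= 8570.00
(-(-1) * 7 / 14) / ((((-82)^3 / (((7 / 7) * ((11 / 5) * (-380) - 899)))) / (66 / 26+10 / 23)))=1542415 / 329718064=0.00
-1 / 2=-0.50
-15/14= -1.07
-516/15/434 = -86/1085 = -0.08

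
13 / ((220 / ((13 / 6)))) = 169 / 1320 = 0.13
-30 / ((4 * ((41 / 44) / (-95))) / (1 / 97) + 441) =-15675 / 228434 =-0.07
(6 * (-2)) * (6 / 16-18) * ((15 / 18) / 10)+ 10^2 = 941 / 8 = 117.62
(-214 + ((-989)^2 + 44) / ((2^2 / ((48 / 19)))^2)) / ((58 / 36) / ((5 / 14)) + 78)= 6335032770 / 1340393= 4726.25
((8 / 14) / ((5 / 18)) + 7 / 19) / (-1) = -1613 / 665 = -2.43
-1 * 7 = -7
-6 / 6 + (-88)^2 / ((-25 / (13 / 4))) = -25193 / 25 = -1007.72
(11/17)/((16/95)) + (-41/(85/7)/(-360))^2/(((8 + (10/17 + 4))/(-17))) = 45283674727/11787120000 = 3.84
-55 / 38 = -1.45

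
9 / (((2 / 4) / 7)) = 126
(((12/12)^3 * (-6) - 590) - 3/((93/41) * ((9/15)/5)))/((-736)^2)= -56453/50377728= -0.00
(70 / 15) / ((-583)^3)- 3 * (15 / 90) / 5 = -594466001 / 5944658610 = -0.10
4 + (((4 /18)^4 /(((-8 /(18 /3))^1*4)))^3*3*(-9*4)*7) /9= 13947137632 /3486784401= 4.00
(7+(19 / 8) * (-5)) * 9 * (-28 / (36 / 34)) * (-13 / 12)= -20111 / 16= -1256.94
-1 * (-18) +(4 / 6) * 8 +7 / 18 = 427 / 18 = 23.72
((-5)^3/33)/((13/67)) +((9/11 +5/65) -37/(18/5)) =-74401/2574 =-28.90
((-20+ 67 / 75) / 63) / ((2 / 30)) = -1433 / 315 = -4.55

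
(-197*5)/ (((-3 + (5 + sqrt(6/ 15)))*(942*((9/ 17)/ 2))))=-1.50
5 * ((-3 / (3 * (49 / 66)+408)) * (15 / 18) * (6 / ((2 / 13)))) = -429 / 361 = -1.19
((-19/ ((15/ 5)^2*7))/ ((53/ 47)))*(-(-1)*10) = -8930/ 3339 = -2.67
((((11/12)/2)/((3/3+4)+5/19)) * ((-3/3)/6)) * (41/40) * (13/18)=-111397/10368000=-0.01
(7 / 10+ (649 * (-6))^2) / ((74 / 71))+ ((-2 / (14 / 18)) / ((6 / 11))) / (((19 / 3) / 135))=1431854551481 / 98420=14548410.40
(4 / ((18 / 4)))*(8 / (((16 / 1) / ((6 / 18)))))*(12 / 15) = 16 / 135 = 0.12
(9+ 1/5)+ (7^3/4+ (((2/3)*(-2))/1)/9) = 51193/540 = 94.80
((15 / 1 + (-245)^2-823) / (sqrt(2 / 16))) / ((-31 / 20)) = -2368680* sqrt(2) / 31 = -108058.69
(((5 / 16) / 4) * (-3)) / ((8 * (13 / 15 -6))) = 225 / 39424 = 0.01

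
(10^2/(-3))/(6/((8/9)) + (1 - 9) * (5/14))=-8.56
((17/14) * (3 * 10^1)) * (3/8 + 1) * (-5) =-14025/56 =-250.45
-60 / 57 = -20 / 19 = -1.05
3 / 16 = 0.19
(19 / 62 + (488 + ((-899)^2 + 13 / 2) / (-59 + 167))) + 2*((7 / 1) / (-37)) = 7971.33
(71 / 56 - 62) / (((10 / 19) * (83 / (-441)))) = 4070997 / 6640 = 613.10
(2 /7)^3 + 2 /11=774 /3773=0.21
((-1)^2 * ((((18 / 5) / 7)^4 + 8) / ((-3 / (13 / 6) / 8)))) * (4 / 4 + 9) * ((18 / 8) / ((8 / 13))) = -511646486 / 300125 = -1704.78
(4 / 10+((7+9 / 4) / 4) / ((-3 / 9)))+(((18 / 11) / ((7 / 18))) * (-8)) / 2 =-143951 / 6160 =-23.37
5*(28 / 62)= 70 / 31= 2.26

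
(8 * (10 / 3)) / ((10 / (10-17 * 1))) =-56 / 3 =-18.67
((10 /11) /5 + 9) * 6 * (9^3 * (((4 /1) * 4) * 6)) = 42410304 /11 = 3855482.18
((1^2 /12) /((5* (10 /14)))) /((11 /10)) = 7 /330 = 0.02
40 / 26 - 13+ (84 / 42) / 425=-11.46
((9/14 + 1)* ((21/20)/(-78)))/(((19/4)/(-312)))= 138/95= 1.45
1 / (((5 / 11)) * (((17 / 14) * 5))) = 154 / 425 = 0.36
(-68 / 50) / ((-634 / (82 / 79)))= 1394 / 626075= 0.00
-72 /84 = -6 /7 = -0.86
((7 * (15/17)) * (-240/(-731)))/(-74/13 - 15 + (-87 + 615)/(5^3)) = -5850000/47508421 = -0.12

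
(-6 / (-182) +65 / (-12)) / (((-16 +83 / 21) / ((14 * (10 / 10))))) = 41153 / 6578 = 6.26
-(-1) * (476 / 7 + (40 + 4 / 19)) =2056 / 19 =108.21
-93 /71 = -1.31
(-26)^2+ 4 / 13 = 8792 / 13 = 676.31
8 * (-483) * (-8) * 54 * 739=1233574272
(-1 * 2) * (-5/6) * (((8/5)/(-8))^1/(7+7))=-1/42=-0.02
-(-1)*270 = 270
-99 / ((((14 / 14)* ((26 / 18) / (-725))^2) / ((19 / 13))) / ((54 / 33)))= -131047773750 / 2197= -59648508.76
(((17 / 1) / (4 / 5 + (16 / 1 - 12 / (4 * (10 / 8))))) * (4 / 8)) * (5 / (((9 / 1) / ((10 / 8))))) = 2125 / 5184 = 0.41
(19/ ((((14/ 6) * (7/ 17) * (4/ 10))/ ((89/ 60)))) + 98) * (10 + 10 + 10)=1007445/ 196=5140.03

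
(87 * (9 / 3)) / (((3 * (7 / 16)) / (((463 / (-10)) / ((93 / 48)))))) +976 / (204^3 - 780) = -10942103300188 / 2302609785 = -4752.04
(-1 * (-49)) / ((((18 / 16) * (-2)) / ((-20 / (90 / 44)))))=17248 / 81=212.94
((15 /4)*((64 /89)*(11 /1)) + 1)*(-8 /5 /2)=-24.53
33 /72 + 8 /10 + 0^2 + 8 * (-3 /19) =-11 /2280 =-0.00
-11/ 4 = -2.75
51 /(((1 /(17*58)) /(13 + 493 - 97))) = 20566974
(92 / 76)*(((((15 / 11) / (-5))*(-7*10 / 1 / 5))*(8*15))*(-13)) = -7210.33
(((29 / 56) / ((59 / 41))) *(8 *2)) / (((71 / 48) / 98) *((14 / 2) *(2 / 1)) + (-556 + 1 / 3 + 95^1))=-38048 / 3042689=-0.01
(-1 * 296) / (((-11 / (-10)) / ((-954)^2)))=-2693943360 / 11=-244903941.82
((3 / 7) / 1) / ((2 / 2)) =3 / 7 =0.43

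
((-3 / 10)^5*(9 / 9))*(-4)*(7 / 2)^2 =11907 / 100000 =0.12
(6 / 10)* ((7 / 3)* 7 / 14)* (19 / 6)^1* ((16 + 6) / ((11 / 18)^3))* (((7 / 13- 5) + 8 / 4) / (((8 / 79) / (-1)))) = 40851216 / 7865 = 5194.05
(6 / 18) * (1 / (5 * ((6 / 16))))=0.18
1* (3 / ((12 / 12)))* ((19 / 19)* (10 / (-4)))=-15 / 2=-7.50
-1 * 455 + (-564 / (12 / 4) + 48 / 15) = -3199 / 5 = -639.80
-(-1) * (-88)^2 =7744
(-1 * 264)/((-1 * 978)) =44/163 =0.27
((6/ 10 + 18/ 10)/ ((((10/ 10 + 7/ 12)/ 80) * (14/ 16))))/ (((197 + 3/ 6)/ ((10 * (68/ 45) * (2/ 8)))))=139264/ 52535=2.65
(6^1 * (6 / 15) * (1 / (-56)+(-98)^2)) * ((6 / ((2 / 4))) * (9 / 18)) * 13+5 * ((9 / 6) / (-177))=7425184163 / 4130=1797865.41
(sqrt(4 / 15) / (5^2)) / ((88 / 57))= 19*sqrt(15) / 5500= 0.01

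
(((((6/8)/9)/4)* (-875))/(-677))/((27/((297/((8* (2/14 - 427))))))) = -67375/776784384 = -0.00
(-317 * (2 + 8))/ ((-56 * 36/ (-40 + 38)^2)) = 1585/ 252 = 6.29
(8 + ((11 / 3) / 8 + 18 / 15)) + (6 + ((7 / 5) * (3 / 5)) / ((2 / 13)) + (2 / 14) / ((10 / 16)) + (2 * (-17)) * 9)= -1195543 / 4200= -284.65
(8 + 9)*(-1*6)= -102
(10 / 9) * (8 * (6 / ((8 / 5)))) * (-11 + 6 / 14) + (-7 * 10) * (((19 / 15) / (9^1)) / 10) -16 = -369.37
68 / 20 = 17 / 5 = 3.40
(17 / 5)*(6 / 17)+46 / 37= 452 / 185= 2.44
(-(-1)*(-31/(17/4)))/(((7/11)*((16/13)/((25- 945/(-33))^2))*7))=-35071075/9163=-3827.47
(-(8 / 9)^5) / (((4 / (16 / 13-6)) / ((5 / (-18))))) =-1269760 / 6908733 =-0.18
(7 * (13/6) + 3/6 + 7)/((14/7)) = 34/3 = 11.33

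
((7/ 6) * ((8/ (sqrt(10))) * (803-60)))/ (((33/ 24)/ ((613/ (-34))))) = -25505704 * sqrt(10)/ 2805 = -28754.41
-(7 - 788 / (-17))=-53.35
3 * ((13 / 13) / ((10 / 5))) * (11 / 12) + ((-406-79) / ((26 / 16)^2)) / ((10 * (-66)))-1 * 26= -1086253 / 44616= -24.35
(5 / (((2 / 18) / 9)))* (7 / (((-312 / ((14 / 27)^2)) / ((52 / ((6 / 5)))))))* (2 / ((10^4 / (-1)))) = 343 / 16200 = 0.02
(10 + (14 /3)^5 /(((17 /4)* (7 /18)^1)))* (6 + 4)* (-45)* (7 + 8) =-154811500 /17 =-9106558.82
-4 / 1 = -4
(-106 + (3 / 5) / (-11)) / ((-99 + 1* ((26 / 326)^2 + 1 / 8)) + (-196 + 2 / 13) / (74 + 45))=1917995067352 / 1817801703355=1.06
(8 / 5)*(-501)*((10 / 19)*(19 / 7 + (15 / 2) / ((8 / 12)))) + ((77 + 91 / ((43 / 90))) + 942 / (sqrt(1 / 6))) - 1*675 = -36023944 / 5719 + 942*sqrt(6) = -3991.57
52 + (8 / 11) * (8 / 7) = 52.83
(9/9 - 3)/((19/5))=-10/19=-0.53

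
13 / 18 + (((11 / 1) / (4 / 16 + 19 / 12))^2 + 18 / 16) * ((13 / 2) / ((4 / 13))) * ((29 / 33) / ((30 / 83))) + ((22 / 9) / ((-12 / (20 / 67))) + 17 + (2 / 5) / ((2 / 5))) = 2229216781 / 1157760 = 1925.46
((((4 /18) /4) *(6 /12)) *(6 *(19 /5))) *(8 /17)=76 /255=0.30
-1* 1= -1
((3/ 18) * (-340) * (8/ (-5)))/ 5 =272/ 15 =18.13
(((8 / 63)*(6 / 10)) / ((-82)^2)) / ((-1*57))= -0.00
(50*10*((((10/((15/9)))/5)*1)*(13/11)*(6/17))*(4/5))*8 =299520/187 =1601.71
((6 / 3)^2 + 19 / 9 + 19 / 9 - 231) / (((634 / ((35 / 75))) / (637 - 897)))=42.63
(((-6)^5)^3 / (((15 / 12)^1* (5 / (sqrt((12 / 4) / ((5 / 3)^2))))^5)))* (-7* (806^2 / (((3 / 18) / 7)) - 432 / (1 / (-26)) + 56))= 6287305549137416552448* sqrt(3) / 390625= 27878227593768309.40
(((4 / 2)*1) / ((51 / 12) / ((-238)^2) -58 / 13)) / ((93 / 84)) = -9702784 / 23963341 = -0.40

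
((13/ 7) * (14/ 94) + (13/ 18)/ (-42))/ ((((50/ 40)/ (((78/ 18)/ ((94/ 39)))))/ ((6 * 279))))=48287863/ 77315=624.56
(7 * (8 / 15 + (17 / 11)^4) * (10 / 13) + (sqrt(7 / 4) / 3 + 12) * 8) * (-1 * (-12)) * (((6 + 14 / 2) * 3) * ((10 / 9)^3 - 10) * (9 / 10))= -186171686696 / 395307 - 130832 * sqrt(7) / 27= -483775.02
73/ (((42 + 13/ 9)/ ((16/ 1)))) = 10512/ 391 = 26.88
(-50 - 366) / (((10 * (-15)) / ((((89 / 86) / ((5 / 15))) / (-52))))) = -0.17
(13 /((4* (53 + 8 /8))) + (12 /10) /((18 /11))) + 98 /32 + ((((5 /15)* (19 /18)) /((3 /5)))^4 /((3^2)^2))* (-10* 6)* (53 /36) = 779725793689 /209207064060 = 3.73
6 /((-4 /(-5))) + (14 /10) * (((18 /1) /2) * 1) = 201 /10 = 20.10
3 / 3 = 1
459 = 459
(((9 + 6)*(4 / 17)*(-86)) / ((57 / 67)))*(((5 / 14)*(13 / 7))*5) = -18726500 / 15827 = -1183.20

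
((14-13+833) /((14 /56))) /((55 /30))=20016 /11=1819.64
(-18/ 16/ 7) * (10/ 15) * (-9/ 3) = 9/ 28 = 0.32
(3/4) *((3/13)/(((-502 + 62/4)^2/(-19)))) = -0.00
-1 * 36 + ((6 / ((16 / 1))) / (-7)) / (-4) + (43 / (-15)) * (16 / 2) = -197971 / 3360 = -58.92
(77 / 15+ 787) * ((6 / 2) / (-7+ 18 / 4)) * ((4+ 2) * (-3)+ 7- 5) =380224 / 25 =15208.96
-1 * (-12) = 12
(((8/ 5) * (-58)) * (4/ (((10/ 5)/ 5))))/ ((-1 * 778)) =464/ 389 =1.19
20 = 20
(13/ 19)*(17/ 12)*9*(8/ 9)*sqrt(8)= 884*sqrt(2)/ 57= 21.93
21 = 21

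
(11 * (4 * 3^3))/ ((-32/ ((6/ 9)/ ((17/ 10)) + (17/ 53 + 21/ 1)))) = -2905155/ 3604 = -806.09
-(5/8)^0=-1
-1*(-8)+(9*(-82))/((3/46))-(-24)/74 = -418384/37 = -11307.68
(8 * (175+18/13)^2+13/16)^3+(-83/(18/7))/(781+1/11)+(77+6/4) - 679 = 1473246051065044505193778980109/95551356506112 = 15418368769791430.80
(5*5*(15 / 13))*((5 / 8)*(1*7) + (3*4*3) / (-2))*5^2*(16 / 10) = -204375 / 13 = -15721.15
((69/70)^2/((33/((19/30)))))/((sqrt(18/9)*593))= 10051*sqrt(2)/639254000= 0.00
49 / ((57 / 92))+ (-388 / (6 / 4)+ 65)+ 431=6012 / 19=316.42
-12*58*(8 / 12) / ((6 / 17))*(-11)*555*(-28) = -224729120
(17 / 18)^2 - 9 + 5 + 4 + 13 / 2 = 2395 / 324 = 7.39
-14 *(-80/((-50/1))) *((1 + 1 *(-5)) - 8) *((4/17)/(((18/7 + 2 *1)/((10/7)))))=336/17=19.76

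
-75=-75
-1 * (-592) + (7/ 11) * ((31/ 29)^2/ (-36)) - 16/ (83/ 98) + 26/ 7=111607778437/ 193493916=576.80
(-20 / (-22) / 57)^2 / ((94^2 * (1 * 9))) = 25 / 7815797649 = 0.00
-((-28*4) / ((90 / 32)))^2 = -3211264 / 2025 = -1585.81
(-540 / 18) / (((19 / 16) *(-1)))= 480 / 19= 25.26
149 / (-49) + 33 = 1468 / 49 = 29.96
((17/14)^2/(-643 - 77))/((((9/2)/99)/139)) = -441881/70560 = -6.26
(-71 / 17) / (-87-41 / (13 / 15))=923 / 29682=0.03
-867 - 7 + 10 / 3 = -2612 / 3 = -870.67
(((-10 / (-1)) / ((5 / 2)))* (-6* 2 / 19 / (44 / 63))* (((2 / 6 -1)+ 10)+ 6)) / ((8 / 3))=-4347 / 209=-20.80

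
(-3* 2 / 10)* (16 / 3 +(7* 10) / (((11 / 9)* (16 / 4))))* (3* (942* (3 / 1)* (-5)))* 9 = 49481847 / 11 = 4498349.73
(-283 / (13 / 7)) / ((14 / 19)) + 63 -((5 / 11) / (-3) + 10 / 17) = -2103949 / 14586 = -144.24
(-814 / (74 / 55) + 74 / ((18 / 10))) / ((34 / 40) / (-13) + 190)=-1319500 / 444447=-2.97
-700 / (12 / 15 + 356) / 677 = -875 / 301942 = -0.00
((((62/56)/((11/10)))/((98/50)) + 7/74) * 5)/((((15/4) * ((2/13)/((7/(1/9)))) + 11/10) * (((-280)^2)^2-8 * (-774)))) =6366975/14275968301886368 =0.00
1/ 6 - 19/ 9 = -35/ 18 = -1.94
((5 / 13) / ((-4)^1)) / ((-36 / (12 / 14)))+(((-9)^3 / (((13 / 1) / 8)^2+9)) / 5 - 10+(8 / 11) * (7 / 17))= -33808816373 / 1521319800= -22.22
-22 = -22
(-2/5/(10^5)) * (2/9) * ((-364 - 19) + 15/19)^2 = -13184161/101531250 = -0.13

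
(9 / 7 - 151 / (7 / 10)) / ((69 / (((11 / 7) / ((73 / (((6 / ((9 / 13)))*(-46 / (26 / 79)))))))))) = 2608738 / 32193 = 81.03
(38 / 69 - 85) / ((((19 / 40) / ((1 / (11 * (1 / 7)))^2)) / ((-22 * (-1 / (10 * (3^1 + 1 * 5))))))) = -285523 / 14421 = -19.80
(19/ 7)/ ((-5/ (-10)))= 38/ 7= 5.43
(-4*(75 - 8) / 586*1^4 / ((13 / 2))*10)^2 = 0.50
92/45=2.04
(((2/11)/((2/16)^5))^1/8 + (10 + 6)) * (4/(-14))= -217.35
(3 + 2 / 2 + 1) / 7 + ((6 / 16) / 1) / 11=461 / 616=0.75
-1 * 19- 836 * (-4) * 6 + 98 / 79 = 1583653 / 79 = 20046.24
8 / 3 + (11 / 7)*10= 386 / 21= 18.38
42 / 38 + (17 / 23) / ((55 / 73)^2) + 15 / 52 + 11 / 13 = 243475359 / 68740100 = 3.54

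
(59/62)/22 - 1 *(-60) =81899/1364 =60.04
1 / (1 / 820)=820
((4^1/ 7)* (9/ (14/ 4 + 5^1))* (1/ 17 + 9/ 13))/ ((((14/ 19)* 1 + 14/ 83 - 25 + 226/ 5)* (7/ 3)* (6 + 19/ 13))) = 282724560/ 228593220289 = 0.00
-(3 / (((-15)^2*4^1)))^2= -1 / 90000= -0.00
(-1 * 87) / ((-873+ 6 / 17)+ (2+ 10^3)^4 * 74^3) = -493 / 2314694671981354031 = -0.00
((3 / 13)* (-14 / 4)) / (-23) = 0.04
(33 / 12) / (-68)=-11 / 272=-0.04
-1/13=-0.08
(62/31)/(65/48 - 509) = -96/24367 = -0.00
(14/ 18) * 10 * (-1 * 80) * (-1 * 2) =11200/ 9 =1244.44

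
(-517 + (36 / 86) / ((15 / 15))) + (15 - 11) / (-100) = -555368 / 1075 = -516.62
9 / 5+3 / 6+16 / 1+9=273 / 10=27.30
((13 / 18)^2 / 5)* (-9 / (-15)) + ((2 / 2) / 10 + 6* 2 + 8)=54439 / 2700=20.16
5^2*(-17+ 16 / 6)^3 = -1987675 / 27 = -73617.59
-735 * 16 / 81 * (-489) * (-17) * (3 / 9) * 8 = -86898560 / 27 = -3218465.19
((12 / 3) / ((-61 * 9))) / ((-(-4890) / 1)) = -2 / 1342305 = -0.00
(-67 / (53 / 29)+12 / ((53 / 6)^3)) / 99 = -5455295 / 14738823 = -0.37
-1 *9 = -9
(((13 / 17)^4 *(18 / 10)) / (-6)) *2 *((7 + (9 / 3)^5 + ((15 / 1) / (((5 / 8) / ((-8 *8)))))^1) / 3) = 36729446 / 417605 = 87.95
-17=-17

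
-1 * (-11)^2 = -121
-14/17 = -0.82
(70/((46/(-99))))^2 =12006225/529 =22696.08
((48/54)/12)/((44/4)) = 2/297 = 0.01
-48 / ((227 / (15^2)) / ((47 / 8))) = -63450 / 227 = -279.52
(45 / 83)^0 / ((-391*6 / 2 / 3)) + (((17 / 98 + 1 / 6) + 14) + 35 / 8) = 8604343 / 459816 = 18.71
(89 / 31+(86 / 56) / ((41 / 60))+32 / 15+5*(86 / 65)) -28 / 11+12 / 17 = 3902071144 / 324429105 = 12.03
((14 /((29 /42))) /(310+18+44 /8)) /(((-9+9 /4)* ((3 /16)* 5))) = -25088 /2611305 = -0.01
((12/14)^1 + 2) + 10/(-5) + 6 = 48/7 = 6.86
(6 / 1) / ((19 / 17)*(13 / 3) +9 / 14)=4284 / 3917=1.09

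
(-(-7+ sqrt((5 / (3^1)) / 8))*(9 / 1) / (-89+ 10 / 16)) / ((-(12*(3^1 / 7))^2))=49 / 1818 - 7*sqrt(30) / 21816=0.03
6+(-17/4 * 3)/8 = 141/32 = 4.41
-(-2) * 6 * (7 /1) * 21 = 1764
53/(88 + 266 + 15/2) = 106/723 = 0.15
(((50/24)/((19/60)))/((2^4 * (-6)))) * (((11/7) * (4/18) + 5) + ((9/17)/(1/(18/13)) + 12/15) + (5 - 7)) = -8496925/25395552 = -0.33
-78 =-78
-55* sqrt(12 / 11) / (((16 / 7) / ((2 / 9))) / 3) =-16.75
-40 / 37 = -1.08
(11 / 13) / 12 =11 / 156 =0.07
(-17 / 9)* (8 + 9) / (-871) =289 / 7839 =0.04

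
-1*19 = -19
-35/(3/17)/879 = -595/2637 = -0.23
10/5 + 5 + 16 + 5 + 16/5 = 156/5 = 31.20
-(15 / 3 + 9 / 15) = -28 / 5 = -5.60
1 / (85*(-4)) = -1 / 340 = -0.00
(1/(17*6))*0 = 0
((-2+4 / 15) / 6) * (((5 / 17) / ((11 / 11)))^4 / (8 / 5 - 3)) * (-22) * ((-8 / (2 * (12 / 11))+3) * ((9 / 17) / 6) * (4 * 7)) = 715000 / 12778713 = 0.06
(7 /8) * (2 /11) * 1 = 7 /44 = 0.16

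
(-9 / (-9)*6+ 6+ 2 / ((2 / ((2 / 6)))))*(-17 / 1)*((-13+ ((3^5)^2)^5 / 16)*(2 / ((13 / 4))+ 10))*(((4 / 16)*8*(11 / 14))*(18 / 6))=-470786258519169005847931400.00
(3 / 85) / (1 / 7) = 21 / 85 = 0.25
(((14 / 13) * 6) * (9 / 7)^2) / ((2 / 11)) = 5346 / 91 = 58.75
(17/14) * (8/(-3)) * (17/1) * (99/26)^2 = -944163/1183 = -798.11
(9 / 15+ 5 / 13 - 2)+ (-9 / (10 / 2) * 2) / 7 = -696 / 455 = -1.53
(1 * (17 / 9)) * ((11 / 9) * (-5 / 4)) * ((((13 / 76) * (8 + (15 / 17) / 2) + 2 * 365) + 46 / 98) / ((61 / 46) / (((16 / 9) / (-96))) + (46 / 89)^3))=1502609286078197 / 50844902695776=29.55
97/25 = 3.88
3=3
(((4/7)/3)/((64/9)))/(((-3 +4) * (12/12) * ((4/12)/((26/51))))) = 39/952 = 0.04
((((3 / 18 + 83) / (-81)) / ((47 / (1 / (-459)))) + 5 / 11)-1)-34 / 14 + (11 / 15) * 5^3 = 71602033511 / 807304806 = 88.69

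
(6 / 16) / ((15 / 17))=17 / 40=0.42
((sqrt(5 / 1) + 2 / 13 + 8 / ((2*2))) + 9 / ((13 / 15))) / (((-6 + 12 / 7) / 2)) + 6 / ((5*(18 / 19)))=-5.63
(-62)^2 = 3844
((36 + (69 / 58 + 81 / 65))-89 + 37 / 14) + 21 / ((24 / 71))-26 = -1245221 / 105560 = -11.80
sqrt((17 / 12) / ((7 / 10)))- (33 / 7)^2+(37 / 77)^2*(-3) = -135876 / 5929+sqrt(3570) / 42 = -21.49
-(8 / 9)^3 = -512 / 729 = -0.70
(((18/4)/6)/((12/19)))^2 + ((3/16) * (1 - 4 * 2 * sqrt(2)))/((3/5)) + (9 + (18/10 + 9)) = 27549/1280 - 5 * sqrt(2)/2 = 17.99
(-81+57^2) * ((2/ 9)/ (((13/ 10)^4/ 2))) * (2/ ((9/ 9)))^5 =450560000/ 28561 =15775.36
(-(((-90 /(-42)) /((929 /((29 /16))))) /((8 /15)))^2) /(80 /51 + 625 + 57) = -2171356875 /24154594209923072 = -0.00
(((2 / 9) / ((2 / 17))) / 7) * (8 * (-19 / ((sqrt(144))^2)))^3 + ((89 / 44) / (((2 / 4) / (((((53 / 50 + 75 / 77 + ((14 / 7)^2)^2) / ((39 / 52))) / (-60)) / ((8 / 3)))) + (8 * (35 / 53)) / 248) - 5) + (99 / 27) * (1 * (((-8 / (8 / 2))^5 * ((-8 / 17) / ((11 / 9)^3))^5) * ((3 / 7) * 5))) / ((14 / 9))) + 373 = 244797695633429188286154406480793952919 / 656958156050376904532094298373351760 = 372.62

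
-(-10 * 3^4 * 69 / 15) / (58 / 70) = 130410 / 29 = 4496.90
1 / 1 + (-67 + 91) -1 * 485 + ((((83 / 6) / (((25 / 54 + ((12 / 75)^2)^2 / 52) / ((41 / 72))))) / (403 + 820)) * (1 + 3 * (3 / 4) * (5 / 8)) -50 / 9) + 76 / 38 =-165819108602491141 / 357737238289152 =-463.52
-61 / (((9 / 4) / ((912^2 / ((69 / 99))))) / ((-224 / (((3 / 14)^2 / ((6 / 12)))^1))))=5445073829888 / 69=78914113476.64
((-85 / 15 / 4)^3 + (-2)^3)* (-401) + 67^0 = 7515265 / 1728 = 4349.11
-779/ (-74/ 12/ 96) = 448704/ 37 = 12127.14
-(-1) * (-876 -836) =-1712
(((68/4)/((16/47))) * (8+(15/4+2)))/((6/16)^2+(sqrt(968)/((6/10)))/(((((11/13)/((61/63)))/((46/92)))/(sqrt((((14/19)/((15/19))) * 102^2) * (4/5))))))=-672754005/47641358624203+2729883087360 * sqrt(21)/47641358624203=0.26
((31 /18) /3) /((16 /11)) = 341 /864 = 0.39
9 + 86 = 95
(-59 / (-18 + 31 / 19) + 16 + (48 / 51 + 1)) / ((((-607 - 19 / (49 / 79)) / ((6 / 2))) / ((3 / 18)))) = -697711 / 41296757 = -0.02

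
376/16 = 47/2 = 23.50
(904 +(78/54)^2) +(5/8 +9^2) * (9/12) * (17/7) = 19137575/18144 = 1054.76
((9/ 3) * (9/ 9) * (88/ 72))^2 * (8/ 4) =242/ 9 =26.89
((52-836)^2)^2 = 377801998336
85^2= 7225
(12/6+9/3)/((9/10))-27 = -193/9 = -21.44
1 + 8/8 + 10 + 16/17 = 220/17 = 12.94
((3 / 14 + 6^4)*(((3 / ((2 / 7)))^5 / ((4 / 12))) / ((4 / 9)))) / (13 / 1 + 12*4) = 285868983267 / 15616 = 18306159.28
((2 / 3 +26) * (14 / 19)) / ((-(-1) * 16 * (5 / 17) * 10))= 119 / 285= 0.42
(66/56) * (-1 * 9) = -297/28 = -10.61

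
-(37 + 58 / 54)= -1028 / 27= -38.07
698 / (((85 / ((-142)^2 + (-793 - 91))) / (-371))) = -58737767.53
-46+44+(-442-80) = -524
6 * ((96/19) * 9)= 5184/19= 272.84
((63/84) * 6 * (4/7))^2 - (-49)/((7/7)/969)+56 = 2329637/49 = 47543.61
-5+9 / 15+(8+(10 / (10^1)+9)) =68 / 5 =13.60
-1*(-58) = 58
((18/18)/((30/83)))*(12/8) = 83/20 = 4.15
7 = 7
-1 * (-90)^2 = -8100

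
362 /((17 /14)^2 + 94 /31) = 2199512 /27383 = 80.32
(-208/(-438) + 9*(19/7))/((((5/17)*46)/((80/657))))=5192072/23165163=0.22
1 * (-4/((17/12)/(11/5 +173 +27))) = -48528/85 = -570.92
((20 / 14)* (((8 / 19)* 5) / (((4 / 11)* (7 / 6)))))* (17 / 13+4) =37.63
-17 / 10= -1.70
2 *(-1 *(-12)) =24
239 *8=1912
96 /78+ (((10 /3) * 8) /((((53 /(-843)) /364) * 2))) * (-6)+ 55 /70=4467784571 /9646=463174.85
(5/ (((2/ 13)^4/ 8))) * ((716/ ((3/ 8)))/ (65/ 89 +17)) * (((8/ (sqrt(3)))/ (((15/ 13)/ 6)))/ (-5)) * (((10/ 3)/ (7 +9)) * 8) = -757128804224 * sqrt(3)/ 21303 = -61558726.79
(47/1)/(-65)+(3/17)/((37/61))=-17668/40885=-0.43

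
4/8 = 1/2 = 0.50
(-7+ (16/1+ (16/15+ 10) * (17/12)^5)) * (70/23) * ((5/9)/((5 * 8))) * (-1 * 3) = -942510037/103016448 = -9.15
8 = 8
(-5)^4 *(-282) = -176250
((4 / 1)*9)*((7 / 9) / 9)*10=280 / 9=31.11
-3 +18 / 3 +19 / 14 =61 / 14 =4.36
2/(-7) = -2/7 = -0.29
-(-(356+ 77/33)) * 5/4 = 5375/12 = 447.92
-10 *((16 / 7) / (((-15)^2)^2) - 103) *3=73001218 / 23625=3090.00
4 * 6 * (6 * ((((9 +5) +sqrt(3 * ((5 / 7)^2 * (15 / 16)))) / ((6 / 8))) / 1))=720 * sqrt(5) / 7 +2688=2918.00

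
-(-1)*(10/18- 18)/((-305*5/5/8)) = 0.46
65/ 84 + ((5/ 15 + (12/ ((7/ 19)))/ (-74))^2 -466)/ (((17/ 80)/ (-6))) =60020772405/ 4561508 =13158.10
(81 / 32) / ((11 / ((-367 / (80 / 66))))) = -89181 / 1280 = -69.67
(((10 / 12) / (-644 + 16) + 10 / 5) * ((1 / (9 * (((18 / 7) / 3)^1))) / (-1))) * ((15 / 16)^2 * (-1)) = 1317925 / 5787648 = 0.23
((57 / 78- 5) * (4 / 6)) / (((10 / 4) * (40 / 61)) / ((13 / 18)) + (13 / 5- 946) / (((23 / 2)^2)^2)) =-3158005685 / 2458719704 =-1.28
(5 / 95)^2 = 1 / 361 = 0.00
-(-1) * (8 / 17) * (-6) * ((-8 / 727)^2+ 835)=-2357.65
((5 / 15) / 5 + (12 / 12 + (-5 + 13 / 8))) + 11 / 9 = -391 / 360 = -1.09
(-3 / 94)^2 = 9 / 8836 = 0.00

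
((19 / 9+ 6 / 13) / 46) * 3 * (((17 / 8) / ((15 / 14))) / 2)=35819 / 215280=0.17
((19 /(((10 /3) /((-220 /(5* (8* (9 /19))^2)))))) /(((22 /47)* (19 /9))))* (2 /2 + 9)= -16967 /96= -176.74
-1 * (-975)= 975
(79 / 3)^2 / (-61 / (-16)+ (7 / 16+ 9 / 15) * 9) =124820 / 2367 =52.73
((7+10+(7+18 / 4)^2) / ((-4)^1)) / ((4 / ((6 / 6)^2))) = -597 / 64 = -9.33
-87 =-87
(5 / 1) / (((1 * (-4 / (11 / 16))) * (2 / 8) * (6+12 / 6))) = -55 / 128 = -0.43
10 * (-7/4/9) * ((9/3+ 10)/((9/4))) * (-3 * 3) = 101.11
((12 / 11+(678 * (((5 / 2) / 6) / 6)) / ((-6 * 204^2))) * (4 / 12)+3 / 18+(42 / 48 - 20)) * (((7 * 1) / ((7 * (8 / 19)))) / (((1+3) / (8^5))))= -361779.65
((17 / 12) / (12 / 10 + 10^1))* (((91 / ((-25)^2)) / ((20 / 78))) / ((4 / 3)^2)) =25857 / 640000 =0.04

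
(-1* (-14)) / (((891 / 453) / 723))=509474 / 99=5146.20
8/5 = 1.60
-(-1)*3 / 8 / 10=3 / 80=0.04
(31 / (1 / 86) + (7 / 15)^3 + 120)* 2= 18806186 / 3375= 5572.20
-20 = -20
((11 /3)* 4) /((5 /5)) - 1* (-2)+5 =65 /3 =21.67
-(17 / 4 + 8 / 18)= -169 / 36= -4.69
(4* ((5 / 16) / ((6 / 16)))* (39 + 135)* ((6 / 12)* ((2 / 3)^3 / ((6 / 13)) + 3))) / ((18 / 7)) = 299425 / 729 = 410.73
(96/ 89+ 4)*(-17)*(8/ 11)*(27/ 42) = -276624/ 6853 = -40.37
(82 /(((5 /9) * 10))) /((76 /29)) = 10701 /1900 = 5.63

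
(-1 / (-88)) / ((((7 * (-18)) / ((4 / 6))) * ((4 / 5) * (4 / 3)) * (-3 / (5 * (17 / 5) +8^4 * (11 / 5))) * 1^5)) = 15047 / 88704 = 0.17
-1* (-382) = 382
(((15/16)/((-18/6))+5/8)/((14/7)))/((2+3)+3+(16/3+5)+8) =15/2528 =0.01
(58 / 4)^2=841 / 4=210.25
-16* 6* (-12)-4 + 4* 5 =1168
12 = 12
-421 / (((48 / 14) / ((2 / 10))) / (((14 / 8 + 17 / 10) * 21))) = -1423401 / 800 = -1779.25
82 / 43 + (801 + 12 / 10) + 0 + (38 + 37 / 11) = 1999538 / 2365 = 845.47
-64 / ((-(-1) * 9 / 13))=-92.44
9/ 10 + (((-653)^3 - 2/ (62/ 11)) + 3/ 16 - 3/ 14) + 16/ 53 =-278445076.18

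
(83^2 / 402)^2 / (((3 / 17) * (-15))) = -806791457 / 7272180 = -110.94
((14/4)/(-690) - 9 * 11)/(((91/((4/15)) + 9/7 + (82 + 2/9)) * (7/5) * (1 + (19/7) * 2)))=-956389/36928455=-0.03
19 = 19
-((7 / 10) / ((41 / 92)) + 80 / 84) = -10862 / 4305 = -2.52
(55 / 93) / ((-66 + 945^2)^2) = 55 / 74155947138333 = 0.00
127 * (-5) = -635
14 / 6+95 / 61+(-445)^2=36239287 / 183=198028.89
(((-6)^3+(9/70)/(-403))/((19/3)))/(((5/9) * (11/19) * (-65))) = 164520963/100850750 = 1.63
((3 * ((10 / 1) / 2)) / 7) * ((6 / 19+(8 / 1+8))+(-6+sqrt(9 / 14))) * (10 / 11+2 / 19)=4770 * sqrt(14) / 10241+89040 / 3971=24.17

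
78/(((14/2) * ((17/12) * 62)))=468/3689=0.13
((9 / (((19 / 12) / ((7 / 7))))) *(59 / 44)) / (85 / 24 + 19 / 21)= 29736 / 17347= 1.71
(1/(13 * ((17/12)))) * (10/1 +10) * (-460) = -110400/221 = -499.55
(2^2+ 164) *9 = 1512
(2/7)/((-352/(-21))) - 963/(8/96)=-2033853/176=-11555.98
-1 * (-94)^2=-8836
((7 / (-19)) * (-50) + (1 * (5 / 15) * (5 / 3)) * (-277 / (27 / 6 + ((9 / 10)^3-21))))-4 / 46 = 1742460268 / 62027343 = 28.09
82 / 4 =41 / 2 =20.50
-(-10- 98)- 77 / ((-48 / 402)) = 6023 / 8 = 752.88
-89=-89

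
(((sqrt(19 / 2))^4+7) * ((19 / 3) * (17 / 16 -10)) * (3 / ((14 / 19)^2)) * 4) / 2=-381545593 / 6272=-60833.16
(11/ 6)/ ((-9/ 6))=-11/ 9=-1.22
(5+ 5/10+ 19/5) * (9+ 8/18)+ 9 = 581/6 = 96.83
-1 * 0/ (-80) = 0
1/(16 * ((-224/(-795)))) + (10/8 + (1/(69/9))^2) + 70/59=299256649/111860224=2.68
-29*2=-58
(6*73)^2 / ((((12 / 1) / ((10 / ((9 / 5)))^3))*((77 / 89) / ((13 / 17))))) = 770706625000 / 318087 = 2422942.86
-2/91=-0.02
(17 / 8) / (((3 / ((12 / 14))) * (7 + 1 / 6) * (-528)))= -17 / 105952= -0.00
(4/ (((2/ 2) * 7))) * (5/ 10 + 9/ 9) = 6/ 7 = 0.86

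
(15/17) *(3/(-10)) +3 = 93/34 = 2.74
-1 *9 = -9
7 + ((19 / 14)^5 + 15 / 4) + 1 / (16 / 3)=8358549 / 537824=15.54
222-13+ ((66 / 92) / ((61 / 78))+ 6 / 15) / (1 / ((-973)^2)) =8750188824 / 7015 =1247354.07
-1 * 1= -1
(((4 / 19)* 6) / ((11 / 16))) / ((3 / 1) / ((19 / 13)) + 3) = 4 / 11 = 0.36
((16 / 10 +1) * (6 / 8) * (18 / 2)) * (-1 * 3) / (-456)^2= -117 / 462080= -0.00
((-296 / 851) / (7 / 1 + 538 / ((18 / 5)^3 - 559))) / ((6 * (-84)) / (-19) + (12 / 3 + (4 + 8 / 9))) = -1216817 / 737164329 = -0.00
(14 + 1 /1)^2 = 225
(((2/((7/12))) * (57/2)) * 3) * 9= 18468/7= 2638.29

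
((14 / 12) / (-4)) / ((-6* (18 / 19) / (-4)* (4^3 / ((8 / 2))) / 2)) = -133 / 5184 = -0.03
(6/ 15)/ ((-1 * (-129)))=2/ 645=0.00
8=8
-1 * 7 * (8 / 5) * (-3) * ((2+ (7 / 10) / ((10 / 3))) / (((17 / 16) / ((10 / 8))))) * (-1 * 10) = -4368 / 5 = -873.60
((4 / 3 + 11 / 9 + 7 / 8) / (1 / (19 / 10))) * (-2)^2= 4693 / 180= 26.07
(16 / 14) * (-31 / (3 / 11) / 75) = -2728 / 1575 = -1.73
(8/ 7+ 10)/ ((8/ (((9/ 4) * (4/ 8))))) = 351/ 224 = 1.57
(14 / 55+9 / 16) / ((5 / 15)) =2157 / 880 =2.45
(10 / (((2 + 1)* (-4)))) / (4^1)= -5 / 24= -0.21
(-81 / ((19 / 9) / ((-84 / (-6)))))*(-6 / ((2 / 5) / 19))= 153090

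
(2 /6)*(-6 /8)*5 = -5 /4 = -1.25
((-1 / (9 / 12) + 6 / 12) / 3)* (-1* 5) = 25 / 18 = 1.39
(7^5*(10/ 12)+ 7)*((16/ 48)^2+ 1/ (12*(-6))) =588539/ 432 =1362.36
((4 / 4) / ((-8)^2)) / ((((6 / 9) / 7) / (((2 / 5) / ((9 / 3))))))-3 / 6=-153 / 320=-0.48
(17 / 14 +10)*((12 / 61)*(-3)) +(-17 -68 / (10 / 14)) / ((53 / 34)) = -8893488 / 113155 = -78.60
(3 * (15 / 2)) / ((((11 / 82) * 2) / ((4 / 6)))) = 615 / 11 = 55.91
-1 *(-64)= 64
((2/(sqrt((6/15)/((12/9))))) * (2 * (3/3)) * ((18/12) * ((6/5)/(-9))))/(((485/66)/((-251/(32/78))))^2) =-10124.43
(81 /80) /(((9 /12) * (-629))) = -27 /12580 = -0.00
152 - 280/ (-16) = 339/ 2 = 169.50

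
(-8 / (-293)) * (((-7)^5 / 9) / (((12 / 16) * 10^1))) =-268912 / 39555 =-6.80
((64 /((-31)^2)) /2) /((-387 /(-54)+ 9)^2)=1152 /9042049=0.00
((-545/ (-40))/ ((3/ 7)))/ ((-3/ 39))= -9919/ 24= -413.29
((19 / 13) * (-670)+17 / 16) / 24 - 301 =-1706051 / 4992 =-341.76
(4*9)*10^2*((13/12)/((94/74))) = 144300/47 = 3070.21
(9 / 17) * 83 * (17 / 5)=747 / 5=149.40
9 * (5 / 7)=45 / 7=6.43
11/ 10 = 1.10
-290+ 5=-285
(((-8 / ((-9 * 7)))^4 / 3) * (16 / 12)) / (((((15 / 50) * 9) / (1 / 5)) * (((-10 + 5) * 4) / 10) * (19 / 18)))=-32768 / 8081268993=-0.00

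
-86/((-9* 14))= 43/63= 0.68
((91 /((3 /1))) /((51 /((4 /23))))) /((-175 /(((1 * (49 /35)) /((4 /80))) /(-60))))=364 /1319625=0.00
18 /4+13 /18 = 47 /9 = 5.22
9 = 9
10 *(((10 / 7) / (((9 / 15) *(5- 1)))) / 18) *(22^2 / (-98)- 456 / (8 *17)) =-863375 / 314874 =-2.74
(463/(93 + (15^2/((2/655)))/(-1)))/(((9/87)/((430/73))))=-268540/749637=-0.36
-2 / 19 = -0.11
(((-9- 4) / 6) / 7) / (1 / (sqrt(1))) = -13 / 42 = -0.31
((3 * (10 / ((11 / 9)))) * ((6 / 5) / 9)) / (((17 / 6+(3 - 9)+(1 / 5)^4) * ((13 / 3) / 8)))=-1.91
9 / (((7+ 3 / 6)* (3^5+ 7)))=0.00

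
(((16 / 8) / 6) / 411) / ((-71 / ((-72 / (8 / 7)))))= 0.00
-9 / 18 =-1 / 2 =-0.50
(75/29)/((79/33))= 1.08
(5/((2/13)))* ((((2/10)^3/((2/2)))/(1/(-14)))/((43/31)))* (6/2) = -8463/1075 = -7.87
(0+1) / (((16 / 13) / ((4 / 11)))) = 0.30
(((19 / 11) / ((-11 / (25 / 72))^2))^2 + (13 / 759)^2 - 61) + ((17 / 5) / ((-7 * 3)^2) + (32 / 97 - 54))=-68627703698904686374771 / 598521267997572648960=-114.66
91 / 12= 7.58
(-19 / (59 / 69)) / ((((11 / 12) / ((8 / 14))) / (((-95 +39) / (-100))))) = -125856 / 16225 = -7.76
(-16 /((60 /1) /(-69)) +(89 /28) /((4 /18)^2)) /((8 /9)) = 417141 /4480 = 93.11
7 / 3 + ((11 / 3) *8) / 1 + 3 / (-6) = 31.17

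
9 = 9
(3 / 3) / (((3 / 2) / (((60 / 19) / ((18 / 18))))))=40 / 19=2.11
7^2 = 49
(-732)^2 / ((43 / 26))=13931424 / 43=323986.60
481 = 481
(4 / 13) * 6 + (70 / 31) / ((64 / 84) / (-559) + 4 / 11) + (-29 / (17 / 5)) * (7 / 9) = 416856653 / 288440802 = 1.45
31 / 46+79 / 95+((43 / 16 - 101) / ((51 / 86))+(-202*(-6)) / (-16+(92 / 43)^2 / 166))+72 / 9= -469738059701 / 2023362440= -232.16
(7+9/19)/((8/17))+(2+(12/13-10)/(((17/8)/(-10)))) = 60.60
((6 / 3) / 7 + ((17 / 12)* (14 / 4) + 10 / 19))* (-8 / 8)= -18419 / 3192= -5.77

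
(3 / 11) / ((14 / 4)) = 6 / 77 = 0.08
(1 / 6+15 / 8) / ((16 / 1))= 49 / 384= 0.13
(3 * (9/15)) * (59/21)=177/35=5.06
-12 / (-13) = 12 / 13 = 0.92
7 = 7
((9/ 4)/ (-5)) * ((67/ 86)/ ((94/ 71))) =-42813/ 161680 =-0.26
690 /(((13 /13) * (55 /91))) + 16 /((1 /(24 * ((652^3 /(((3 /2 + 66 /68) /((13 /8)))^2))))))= 74454342853930 /1617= 46044738932.55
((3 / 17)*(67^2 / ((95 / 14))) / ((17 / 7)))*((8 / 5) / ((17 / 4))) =42232512 / 2333675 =18.10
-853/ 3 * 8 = -2274.67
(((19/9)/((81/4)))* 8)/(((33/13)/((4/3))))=31616/72171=0.44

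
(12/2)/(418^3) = 3/36517316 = 0.00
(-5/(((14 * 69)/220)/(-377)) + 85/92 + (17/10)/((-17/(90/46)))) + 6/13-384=1167539/25116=46.49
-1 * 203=-203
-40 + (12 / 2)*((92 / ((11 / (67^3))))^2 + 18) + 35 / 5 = 4593838480079571 / 121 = 37965607273384.88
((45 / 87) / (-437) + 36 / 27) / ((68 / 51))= 50647 / 50692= 1.00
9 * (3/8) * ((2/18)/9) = 0.04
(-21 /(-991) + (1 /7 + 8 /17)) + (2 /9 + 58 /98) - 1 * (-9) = 77628862 /7429527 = 10.45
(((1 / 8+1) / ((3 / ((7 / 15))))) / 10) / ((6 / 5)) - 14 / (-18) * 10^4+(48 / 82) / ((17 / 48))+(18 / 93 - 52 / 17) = 241961128627 / 31114080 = 7776.58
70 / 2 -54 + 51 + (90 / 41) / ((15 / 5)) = 1342 / 41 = 32.73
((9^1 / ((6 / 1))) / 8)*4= 3 / 4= 0.75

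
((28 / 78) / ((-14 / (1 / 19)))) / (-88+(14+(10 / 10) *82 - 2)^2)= -1 / 6482268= -0.00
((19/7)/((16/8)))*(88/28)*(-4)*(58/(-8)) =6061/49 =123.69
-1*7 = -7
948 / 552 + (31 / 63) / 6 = 7822 / 4347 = 1.80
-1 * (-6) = 6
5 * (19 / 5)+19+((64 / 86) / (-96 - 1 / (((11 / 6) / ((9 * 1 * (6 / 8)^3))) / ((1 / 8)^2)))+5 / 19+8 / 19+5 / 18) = 413112436381 / 10605070134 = 38.95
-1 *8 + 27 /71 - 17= -1748 /71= -24.62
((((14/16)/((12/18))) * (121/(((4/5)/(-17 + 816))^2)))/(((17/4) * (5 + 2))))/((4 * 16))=340793475/4096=83201.53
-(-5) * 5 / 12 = 25 / 12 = 2.08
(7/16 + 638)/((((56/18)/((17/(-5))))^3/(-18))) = 65854456299/4390400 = 14999.65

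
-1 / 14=-0.07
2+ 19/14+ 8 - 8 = 47/14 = 3.36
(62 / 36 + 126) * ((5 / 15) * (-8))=-9196 / 27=-340.59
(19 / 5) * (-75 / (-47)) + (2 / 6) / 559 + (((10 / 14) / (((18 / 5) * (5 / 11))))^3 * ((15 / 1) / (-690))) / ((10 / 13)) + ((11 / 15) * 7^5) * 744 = 221688916956958400101 / 24175704178080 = 9169905.26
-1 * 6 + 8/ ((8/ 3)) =-3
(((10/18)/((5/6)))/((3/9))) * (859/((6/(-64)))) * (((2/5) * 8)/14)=-439808/105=-4188.65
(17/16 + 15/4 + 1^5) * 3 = 279/16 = 17.44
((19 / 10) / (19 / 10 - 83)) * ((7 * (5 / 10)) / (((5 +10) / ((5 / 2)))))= -133 / 9732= -0.01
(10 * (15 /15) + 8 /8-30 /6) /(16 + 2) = 0.33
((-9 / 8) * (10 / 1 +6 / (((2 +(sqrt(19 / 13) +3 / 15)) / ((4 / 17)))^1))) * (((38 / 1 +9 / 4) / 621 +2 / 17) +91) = -2843475835 / 2538576 +4185275 * sqrt(247) / 1269288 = -1068.28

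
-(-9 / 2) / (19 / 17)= 153 / 38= 4.03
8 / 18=4 / 9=0.44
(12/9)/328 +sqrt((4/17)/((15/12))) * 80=1/246 +64 * sqrt(85)/17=34.71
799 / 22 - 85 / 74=14314 / 407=35.17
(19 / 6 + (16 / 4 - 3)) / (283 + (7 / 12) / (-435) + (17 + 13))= 0.01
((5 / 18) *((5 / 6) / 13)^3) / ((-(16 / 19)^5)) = -1547561875 / 8956869083136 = -0.00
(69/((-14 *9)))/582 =-23/24444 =-0.00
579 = 579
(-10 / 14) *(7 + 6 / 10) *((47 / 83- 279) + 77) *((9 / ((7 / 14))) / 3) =6560.98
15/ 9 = 5/ 3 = 1.67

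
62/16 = 31/8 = 3.88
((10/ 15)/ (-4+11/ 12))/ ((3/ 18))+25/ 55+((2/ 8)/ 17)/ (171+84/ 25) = -101659141/ 120639684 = -0.84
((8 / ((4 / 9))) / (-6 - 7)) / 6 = -3 / 13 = -0.23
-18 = -18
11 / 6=1.83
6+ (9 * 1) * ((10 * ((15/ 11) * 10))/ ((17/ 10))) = 136122/ 187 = 727.93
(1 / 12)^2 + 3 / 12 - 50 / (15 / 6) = -2843 / 144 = -19.74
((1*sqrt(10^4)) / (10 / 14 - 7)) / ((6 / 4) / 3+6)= -350 / 143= -2.45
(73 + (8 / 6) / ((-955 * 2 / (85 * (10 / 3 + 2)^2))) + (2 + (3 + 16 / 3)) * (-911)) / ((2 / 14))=-337249654 / 5157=-65396.48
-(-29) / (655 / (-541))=-15689 / 655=-23.95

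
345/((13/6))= 2070/13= 159.23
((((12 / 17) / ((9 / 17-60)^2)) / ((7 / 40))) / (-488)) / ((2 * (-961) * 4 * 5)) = 0.00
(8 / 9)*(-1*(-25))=200 / 9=22.22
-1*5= -5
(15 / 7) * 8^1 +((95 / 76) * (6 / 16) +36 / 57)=77643 / 4256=18.24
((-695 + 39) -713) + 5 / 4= -5471 / 4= -1367.75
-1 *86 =-86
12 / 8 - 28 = -53 / 2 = -26.50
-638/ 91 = -7.01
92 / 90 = 1.02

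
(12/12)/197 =1/197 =0.01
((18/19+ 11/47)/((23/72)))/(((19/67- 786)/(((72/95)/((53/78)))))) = -5716324224/1088803219039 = -0.01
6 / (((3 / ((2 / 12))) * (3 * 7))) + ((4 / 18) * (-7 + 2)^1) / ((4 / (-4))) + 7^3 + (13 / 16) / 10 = 3469619 / 10080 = 344.21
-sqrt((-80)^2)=-80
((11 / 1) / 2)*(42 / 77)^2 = 18 / 11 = 1.64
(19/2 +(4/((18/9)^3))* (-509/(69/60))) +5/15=-29183/138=-211.47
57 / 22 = 2.59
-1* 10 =-10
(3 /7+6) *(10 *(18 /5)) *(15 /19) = 24300 /133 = 182.71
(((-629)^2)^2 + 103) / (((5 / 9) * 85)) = 1408786208856 / 425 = 3314791079.66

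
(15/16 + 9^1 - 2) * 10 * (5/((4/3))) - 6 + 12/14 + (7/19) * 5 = 1252777/4256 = 294.36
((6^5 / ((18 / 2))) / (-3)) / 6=-48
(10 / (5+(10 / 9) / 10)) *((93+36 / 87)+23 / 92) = 488925 / 2668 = 183.26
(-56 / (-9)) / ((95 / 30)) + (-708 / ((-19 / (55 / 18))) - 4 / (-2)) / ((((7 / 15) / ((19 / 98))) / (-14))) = -1876652 / 2793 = -671.91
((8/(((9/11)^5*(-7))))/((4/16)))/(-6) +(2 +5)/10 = 34448363/12400290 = 2.78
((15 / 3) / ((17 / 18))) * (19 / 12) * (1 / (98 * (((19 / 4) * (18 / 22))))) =0.02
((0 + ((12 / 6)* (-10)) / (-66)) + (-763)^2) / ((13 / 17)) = 326596979 / 429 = 761298.32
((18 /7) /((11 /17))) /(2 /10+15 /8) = 12240 /6391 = 1.92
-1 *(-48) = 48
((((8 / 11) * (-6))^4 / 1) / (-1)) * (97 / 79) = -514916352 / 1156639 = -445.18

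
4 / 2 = 2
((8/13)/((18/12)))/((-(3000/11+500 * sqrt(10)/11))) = -44/21125+22 * sqrt(10)/63375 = -0.00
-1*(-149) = 149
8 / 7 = 1.14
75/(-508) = -75/508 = -0.15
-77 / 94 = -0.82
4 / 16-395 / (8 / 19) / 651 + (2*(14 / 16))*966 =8797921 / 5208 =1689.31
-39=-39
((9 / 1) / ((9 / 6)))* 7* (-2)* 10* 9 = -7560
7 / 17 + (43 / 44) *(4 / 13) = 1732 / 2431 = 0.71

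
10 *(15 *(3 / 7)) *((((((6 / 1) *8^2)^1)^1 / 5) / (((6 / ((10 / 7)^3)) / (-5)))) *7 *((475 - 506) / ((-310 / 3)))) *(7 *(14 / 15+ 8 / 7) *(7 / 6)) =-20928000 / 49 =-427102.04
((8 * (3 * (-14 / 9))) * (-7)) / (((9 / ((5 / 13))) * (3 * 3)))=3920 / 3159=1.24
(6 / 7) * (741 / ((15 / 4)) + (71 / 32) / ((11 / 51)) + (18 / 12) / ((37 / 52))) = 41024631 / 227920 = 180.00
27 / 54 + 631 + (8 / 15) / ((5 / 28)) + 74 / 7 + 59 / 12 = 1364947 / 2100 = 649.97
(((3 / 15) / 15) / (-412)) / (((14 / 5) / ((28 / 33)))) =-1 / 101970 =-0.00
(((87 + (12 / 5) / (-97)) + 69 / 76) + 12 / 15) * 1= 3268861 / 36860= 88.68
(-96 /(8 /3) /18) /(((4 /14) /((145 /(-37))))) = 1015 /37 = 27.43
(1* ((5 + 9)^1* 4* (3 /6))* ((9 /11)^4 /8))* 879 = 40369833 /29282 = 1378.66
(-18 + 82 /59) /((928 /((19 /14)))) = -665 /27376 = -0.02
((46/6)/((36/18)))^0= 1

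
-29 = -29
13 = 13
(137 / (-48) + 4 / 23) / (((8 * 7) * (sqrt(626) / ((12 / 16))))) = -2959 * sqrt(626) / 51602432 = -0.00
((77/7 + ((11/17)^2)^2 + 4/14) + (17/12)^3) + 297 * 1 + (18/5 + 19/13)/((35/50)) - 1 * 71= 3251002819499/13133510208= 247.53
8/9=0.89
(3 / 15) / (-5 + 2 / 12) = -6 / 145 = -0.04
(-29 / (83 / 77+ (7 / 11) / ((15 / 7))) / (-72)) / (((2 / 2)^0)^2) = 0.29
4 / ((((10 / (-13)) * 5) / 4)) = -104 / 25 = -4.16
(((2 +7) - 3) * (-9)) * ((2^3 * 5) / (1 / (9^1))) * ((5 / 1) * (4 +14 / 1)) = -1749600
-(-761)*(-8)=-6088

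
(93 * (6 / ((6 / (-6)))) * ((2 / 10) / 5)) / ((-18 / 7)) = 8.68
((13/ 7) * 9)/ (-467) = -117/ 3269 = -0.04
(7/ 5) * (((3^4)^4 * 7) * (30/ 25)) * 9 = 113901623766/ 25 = 4556064950.64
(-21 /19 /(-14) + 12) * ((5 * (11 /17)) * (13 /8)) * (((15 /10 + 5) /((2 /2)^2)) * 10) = 1254825 /304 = 4127.71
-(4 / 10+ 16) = -82 / 5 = -16.40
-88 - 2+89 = -1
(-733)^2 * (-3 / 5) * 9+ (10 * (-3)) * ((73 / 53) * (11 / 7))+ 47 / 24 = -129171377527 / 44520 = -2901423.57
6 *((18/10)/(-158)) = -27/395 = -0.07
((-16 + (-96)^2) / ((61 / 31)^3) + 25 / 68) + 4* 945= 4987.86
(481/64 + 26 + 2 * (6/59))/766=127323/2892416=0.04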